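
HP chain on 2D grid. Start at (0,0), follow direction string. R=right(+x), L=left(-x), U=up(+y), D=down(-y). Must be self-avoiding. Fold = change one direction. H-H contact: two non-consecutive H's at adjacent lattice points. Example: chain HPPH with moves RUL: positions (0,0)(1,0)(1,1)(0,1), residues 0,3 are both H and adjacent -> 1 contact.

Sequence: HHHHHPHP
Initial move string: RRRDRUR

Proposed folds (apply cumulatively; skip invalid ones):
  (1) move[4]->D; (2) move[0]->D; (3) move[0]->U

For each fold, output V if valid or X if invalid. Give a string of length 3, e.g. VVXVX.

Answer: XVV

Derivation:
Initial: RRRDRUR -> [(0, 0), (1, 0), (2, 0), (3, 0), (3, -1), (4, -1), (4, 0), (5, 0)]
Fold 1: move[4]->D => RRRDDUR INVALID (collision), skipped
Fold 2: move[0]->D => DRRDRUR VALID
Fold 3: move[0]->U => URRDRUR VALID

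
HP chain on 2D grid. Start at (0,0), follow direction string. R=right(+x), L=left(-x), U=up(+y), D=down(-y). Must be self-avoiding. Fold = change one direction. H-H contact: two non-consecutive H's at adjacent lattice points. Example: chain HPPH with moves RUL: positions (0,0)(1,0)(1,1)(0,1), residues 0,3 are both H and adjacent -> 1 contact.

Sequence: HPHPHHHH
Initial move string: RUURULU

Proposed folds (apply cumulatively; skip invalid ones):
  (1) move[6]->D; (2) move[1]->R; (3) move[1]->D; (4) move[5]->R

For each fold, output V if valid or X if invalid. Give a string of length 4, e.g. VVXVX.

Answer: XVXV

Derivation:
Initial: RUURULU -> [(0, 0), (1, 0), (1, 1), (1, 2), (2, 2), (2, 3), (1, 3), (1, 4)]
Fold 1: move[6]->D => RUURULD INVALID (collision), skipped
Fold 2: move[1]->R => RRURULU VALID
Fold 3: move[1]->D => RDURULU INVALID (collision), skipped
Fold 4: move[5]->R => RRURURU VALID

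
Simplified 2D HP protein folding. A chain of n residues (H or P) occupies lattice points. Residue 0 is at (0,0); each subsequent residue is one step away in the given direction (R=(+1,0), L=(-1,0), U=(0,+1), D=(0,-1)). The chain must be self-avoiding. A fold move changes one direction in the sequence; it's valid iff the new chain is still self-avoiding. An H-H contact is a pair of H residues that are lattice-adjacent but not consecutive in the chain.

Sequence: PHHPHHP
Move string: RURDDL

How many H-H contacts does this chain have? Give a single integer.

Positions: [(0, 0), (1, 0), (1, 1), (2, 1), (2, 0), (2, -1), (1, -1)]
H-H contact: residue 1 @(1,0) - residue 4 @(2, 0)

Answer: 1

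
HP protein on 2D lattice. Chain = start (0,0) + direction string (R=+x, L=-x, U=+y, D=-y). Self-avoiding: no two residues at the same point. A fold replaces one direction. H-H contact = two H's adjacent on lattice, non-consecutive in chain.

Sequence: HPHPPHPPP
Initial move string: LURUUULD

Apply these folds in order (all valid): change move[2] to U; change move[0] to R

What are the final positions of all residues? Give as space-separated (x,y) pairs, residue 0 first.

Answer: (0,0) (1,0) (1,1) (1,2) (1,3) (1,4) (1,5) (0,5) (0,4)

Derivation:
Initial moves: LURUUULD
Fold: move[2]->U => LUUUUULD (positions: [(0, 0), (-1, 0), (-1, 1), (-1, 2), (-1, 3), (-1, 4), (-1, 5), (-2, 5), (-2, 4)])
Fold: move[0]->R => RUUUUULD (positions: [(0, 0), (1, 0), (1, 1), (1, 2), (1, 3), (1, 4), (1, 5), (0, 5), (0, 4)])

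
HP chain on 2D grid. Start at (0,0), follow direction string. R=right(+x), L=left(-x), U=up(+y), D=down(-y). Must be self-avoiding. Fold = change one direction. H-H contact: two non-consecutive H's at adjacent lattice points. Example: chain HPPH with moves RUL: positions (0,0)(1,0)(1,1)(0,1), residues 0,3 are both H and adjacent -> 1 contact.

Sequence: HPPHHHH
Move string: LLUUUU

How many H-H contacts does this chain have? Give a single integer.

Answer: 0

Derivation:
Positions: [(0, 0), (-1, 0), (-2, 0), (-2, 1), (-2, 2), (-2, 3), (-2, 4)]
No H-H contacts found.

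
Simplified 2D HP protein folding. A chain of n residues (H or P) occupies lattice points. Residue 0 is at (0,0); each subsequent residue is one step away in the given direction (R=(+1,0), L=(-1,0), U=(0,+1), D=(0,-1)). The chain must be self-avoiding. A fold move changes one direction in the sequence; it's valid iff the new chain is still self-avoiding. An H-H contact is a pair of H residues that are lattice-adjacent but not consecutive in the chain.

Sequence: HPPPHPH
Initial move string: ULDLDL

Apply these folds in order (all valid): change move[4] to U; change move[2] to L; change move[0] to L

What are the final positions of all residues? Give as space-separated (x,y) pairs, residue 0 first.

Answer: (0,0) (-1,0) (-2,0) (-3,0) (-4,0) (-4,1) (-5,1)

Derivation:
Initial moves: ULDLDL
Fold: move[4]->U => ULDLUL (positions: [(0, 0), (0, 1), (-1, 1), (-1, 0), (-2, 0), (-2, 1), (-3, 1)])
Fold: move[2]->L => ULLLUL (positions: [(0, 0), (0, 1), (-1, 1), (-2, 1), (-3, 1), (-3, 2), (-4, 2)])
Fold: move[0]->L => LLLLUL (positions: [(0, 0), (-1, 0), (-2, 0), (-3, 0), (-4, 0), (-4, 1), (-5, 1)])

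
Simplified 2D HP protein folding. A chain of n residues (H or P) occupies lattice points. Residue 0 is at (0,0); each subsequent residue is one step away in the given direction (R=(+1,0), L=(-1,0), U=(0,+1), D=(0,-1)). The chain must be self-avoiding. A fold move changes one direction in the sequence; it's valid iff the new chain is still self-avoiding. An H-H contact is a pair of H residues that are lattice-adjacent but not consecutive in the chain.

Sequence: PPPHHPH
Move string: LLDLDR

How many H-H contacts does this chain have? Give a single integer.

Answer: 1

Derivation:
Positions: [(0, 0), (-1, 0), (-2, 0), (-2, -1), (-3, -1), (-3, -2), (-2, -2)]
H-H contact: residue 3 @(-2,-1) - residue 6 @(-2, -2)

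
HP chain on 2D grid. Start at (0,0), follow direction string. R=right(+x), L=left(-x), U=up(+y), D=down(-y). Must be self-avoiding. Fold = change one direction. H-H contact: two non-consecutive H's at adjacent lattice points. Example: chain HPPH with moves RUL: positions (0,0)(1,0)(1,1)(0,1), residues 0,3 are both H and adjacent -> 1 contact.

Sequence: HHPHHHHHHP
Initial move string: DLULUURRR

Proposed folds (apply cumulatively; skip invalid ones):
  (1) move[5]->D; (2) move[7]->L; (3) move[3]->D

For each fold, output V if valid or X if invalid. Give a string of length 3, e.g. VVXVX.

Initial: DLULUURRR -> [(0, 0), (0, -1), (-1, -1), (-1, 0), (-2, 0), (-2, 1), (-2, 2), (-1, 2), (0, 2), (1, 2)]
Fold 1: move[5]->D => DLULUDRRR INVALID (collision), skipped
Fold 2: move[7]->L => DLULUURLR INVALID (collision), skipped
Fold 3: move[3]->D => DLUDUURRR INVALID (collision), skipped

Answer: XXX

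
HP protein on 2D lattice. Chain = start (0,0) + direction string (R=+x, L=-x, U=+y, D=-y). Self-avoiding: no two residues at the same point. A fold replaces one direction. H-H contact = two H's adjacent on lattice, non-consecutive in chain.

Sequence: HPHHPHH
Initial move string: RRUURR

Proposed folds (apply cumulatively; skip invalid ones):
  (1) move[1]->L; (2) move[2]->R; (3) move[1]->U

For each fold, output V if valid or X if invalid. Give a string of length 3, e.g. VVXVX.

Answer: XVV

Derivation:
Initial: RRUURR -> [(0, 0), (1, 0), (2, 0), (2, 1), (2, 2), (3, 2), (4, 2)]
Fold 1: move[1]->L => RLUURR INVALID (collision), skipped
Fold 2: move[2]->R => RRRURR VALID
Fold 3: move[1]->U => RURURR VALID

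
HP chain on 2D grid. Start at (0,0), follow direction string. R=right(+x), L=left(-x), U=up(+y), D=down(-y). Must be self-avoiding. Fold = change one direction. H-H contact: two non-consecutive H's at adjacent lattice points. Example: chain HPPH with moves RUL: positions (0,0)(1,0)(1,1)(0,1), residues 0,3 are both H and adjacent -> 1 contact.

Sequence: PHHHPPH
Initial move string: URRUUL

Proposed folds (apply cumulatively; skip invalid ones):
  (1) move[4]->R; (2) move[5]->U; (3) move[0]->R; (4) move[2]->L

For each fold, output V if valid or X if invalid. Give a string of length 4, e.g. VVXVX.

Answer: XVVX

Derivation:
Initial: URRUUL -> [(0, 0), (0, 1), (1, 1), (2, 1), (2, 2), (2, 3), (1, 3)]
Fold 1: move[4]->R => URRURL INVALID (collision), skipped
Fold 2: move[5]->U => URRUUU VALID
Fold 3: move[0]->R => RRRUUU VALID
Fold 4: move[2]->L => RRLUUU INVALID (collision), skipped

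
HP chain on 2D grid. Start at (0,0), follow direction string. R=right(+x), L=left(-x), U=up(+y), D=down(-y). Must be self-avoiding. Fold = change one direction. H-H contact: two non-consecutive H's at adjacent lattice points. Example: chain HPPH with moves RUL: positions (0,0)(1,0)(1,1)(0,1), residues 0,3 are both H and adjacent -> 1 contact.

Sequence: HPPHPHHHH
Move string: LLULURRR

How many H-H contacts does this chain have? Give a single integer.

Answer: 1

Derivation:
Positions: [(0, 0), (-1, 0), (-2, 0), (-2, 1), (-3, 1), (-3, 2), (-2, 2), (-1, 2), (0, 2)]
H-H contact: residue 3 @(-2,1) - residue 6 @(-2, 2)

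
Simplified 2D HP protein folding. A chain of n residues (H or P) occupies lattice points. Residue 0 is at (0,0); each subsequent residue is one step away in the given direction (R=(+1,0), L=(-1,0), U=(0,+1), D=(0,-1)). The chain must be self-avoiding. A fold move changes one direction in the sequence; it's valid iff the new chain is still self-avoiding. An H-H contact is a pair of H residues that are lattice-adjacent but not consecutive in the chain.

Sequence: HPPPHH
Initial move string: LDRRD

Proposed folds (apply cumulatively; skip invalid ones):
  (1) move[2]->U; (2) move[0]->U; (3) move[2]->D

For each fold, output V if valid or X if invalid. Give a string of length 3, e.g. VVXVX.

Initial: LDRRD -> [(0, 0), (-1, 0), (-1, -1), (0, -1), (1, -1), (1, -2)]
Fold 1: move[2]->U => LDURD INVALID (collision), skipped
Fold 2: move[0]->U => UDRRD INVALID (collision), skipped
Fold 3: move[2]->D => LDDRD VALID

Answer: XXV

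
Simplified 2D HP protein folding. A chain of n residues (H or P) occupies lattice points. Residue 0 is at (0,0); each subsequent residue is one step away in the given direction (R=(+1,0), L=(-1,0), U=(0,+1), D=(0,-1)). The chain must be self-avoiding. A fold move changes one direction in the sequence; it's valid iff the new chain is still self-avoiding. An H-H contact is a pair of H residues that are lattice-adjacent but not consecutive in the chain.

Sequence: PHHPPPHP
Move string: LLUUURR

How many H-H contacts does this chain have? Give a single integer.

Positions: [(0, 0), (-1, 0), (-2, 0), (-2, 1), (-2, 2), (-2, 3), (-1, 3), (0, 3)]
No H-H contacts found.

Answer: 0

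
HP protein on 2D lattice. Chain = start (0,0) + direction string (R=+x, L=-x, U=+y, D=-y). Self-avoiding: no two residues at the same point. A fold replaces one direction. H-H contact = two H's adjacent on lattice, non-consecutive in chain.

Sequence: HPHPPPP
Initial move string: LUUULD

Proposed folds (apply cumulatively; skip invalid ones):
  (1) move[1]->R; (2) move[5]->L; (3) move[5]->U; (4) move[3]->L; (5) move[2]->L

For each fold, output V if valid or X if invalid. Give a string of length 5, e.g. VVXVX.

Answer: XVVVV

Derivation:
Initial: LUUULD -> [(0, 0), (-1, 0), (-1, 1), (-1, 2), (-1, 3), (-2, 3), (-2, 2)]
Fold 1: move[1]->R => LRUULD INVALID (collision), skipped
Fold 2: move[5]->L => LUUULL VALID
Fold 3: move[5]->U => LUUULU VALID
Fold 4: move[3]->L => LUULLU VALID
Fold 5: move[2]->L => LULLLU VALID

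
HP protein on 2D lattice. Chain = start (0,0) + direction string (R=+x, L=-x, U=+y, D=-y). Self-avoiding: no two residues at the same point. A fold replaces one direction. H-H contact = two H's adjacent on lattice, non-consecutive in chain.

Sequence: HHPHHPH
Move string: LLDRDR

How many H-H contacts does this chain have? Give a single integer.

Positions: [(0, 0), (-1, 0), (-2, 0), (-2, -1), (-1, -1), (-1, -2), (0, -2)]
H-H contact: residue 1 @(-1,0) - residue 4 @(-1, -1)

Answer: 1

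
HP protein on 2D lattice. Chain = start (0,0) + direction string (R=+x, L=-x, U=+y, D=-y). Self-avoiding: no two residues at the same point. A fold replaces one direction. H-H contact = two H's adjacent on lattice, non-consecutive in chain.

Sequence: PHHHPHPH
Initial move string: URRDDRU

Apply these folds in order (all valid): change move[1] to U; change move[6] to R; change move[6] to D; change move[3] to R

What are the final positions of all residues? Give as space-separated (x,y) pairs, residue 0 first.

Initial moves: URRDDRU
Fold: move[1]->U => UURDDRU (positions: [(0, 0), (0, 1), (0, 2), (1, 2), (1, 1), (1, 0), (2, 0), (2, 1)])
Fold: move[6]->R => UURDDRR (positions: [(0, 0), (0, 1), (0, 2), (1, 2), (1, 1), (1, 0), (2, 0), (3, 0)])
Fold: move[6]->D => UURDDRD (positions: [(0, 0), (0, 1), (0, 2), (1, 2), (1, 1), (1, 0), (2, 0), (2, -1)])
Fold: move[3]->R => UURRDRD (positions: [(0, 0), (0, 1), (0, 2), (1, 2), (2, 2), (2, 1), (3, 1), (3, 0)])

Answer: (0,0) (0,1) (0,2) (1,2) (2,2) (2,1) (3,1) (3,0)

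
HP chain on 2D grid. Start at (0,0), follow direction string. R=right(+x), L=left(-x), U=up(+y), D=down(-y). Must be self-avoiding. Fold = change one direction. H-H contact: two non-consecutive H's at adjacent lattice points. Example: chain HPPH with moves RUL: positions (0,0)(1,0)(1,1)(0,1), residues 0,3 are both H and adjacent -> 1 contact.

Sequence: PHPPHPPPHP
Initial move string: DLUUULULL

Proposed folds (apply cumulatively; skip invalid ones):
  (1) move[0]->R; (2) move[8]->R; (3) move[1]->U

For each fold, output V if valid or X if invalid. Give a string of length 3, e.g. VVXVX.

Initial: DLUUULULL -> [(0, 0), (0, -1), (-1, -1), (-1, 0), (-1, 1), (-1, 2), (-2, 2), (-2, 3), (-3, 3), (-4, 3)]
Fold 1: move[0]->R => RLUUULULL INVALID (collision), skipped
Fold 2: move[8]->R => DLUUULULR INVALID (collision), skipped
Fold 3: move[1]->U => DUUUULULL INVALID (collision), skipped

Answer: XXX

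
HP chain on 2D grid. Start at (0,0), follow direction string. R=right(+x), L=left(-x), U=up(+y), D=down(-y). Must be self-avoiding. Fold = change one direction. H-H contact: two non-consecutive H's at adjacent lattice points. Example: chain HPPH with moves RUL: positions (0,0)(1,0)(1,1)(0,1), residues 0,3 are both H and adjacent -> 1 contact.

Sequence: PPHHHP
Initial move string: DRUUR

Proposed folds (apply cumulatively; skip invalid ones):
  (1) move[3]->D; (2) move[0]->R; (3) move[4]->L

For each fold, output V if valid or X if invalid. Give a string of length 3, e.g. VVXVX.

Answer: XVV

Derivation:
Initial: DRUUR -> [(0, 0), (0, -1), (1, -1), (1, 0), (1, 1), (2, 1)]
Fold 1: move[3]->D => DRUDR INVALID (collision), skipped
Fold 2: move[0]->R => RRUUR VALID
Fold 3: move[4]->L => RRUUL VALID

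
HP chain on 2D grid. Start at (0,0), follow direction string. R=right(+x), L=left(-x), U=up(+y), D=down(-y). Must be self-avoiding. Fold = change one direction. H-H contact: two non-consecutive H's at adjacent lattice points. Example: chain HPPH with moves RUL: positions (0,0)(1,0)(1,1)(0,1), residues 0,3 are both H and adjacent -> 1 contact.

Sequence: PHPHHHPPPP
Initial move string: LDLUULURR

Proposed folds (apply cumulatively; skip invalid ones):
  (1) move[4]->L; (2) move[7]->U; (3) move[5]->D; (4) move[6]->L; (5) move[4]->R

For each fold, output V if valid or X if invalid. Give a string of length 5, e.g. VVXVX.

Answer: VVXVX

Derivation:
Initial: LDLUULURR -> [(0, 0), (-1, 0), (-1, -1), (-2, -1), (-2, 0), (-2, 1), (-3, 1), (-3, 2), (-2, 2), (-1, 2)]
Fold 1: move[4]->L => LDLULLURR VALID
Fold 2: move[7]->U => LDLULLUUR VALID
Fold 3: move[5]->D => LDLULDUUR INVALID (collision), skipped
Fold 4: move[6]->L => LDLULLLUR VALID
Fold 5: move[4]->R => LDLURLLUR INVALID (collision), skipped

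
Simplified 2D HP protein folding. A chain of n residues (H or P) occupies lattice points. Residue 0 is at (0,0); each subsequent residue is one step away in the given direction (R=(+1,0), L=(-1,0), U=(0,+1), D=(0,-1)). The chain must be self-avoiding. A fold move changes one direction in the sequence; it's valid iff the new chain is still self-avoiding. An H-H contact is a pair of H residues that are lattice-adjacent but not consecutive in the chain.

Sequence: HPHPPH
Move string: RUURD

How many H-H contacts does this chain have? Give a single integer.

Answer: 1

Derivation:
Positions: [(0, 0), (1, 0), (1, 1), (1, 2), (2, 2), (2, 1)]
H-H contact: residue 2 @(1,1) - residue 5 @(2, 1)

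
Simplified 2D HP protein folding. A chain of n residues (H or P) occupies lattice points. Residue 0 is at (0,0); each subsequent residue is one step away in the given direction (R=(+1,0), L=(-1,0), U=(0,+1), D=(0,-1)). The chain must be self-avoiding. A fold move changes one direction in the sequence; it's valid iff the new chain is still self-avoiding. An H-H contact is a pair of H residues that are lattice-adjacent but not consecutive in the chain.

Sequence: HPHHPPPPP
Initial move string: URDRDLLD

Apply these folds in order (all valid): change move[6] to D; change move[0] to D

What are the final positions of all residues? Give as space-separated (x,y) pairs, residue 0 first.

Initial moves: URDRDLLD
Fold: move[6]->D => URDRDLDD (positions: [(0, 0), (0, 1), (1, 1), (1, 0), (2, 0), (2, -1), (1, -1), (1, -2), (1, -3)])
Fold: move[0]->D => DRDRDLDD (positions: [(0, 0), (0, -1), (1, -1), (1, -2), (2, -2), (2, -3), (1, -3), (1, -4), (1, -5)])

Answer: (0,0) (0,-1) (1,-1) (1,-2) (2,-2) (2,-3) (1,-3) (1,-4) (1,-5)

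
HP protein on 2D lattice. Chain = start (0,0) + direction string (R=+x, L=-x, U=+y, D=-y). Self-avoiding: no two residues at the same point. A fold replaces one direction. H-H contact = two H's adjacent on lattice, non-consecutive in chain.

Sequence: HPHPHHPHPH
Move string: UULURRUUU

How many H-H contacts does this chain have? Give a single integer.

Positions: [(0, 0), (0, 1), (0, 2), (-1, 2), (-1, 3), (0, 3), (1, 3), (1, 4), (1, 5), (1, 6)]
H-H contact: residue 2 @(0,2) - residue 5 @(0, 3)

Answer: 1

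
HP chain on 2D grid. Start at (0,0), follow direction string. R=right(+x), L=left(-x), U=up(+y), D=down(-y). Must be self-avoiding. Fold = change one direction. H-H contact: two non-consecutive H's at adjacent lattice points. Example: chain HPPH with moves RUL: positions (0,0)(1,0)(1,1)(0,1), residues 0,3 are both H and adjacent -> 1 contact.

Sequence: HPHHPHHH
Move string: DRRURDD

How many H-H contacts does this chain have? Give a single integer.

Positions: [(0, 0), (0, -1), (1, -1), (2, -1), (2, 0), (3, 0), (3, -1), (3, -2)]
H-H contact: residue 3 @(2,-1) - residue 6 @(3, -1)

Answer: 1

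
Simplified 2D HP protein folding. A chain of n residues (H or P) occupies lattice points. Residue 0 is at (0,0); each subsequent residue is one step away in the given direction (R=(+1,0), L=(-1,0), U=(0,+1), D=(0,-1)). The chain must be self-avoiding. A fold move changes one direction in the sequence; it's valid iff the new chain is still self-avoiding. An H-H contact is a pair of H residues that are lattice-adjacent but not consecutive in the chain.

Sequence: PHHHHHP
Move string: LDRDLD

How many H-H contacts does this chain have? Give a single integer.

Positions: [(0, 0), (-1, 0), (-1, -1), (0, -1), (0, -2), (-1, -2), (-1, -3)]
H-H contact: residue 2 @(-1,-1) - residue 5 @(-1, -2)

Answer: 1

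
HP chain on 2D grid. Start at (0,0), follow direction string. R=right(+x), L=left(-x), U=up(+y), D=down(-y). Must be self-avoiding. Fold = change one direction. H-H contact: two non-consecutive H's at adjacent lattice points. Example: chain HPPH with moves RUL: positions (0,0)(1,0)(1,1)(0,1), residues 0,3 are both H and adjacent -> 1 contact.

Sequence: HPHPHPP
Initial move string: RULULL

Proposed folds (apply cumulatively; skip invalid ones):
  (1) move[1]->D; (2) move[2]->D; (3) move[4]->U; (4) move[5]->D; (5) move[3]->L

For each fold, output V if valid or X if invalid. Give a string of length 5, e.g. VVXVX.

Answer: XXVXV

Derivation:
Initial: RULULL -> [(0, 0), (1, 0), (1, 1), (0, 1), (0, 2), (-1, 2), (-2, 2)]
Fold 1: move[1]->D => RDLULL INVALID (collision), skipped
Fold 2: move[2]->D => RUDULL INVALID (collision), skipped
Fold 3: move[4]->U => RULUUL VALID
Fold 4: move[5]->D => RULUUD INVALID (collision), skipped
Fold 5: move[3]->L => RULLUL VALID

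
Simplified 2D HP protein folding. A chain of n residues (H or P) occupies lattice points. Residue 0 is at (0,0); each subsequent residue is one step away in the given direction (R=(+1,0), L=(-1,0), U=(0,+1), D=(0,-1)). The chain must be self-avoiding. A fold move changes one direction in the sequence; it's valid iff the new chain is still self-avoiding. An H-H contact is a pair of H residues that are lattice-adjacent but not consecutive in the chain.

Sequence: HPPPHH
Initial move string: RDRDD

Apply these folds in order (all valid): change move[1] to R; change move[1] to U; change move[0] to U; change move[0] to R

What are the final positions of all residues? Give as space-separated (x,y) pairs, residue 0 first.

Initial moves: RDRDD
Fold: move[1]->R => RRRDD (positions: [(0, 0), (1, 0), (2, 0), (3, 0), (3, -1), (3, -2)])
Fold: move[1]->U => RURDD (positions: [(0, 0), (1, 0), (1, 1), (2, 1), (2, 0), (2, -1)])
Fold: move[0]->U => UURDD (positions: [(0, 0), (0, 1), (0, 2), (1, 2), (1, 1), (1, 0)])
Fold: move[0]->R => RURDD (positions: [(0, 0), (1, 0), (1, 1), (2, 1), (2, 0), (2, -1)])

Answer: (0,0) (1,0) (1,1) (2,1) (2,0) (2,-1)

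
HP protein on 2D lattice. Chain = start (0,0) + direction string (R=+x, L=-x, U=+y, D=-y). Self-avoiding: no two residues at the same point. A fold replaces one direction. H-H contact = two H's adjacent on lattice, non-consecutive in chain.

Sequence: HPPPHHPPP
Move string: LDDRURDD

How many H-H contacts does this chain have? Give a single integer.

Answer: 1

Derivation:
Positions: [(0, 0), (-1, 0), (-1, -1), (-1, -2), (0, -2), (0, -1), (1, -1), (1, -2), (1, -3)]
H-H contact: residue 0 @(0,0) - residue 5 @(0, -1)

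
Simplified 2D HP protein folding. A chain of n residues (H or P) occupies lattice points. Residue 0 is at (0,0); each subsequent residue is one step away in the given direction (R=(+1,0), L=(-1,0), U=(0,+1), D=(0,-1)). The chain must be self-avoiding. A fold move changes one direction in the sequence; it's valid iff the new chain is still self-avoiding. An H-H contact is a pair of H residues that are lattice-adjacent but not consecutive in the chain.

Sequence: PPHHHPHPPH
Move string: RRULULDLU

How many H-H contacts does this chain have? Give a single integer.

Positions: [(0, 0), (1, 0), (2, 0), (2, 1), (1, 1), (1, 2), (0, 2), (0, 1), (-1, 1), (-1, 2)]
H-H contact: residue 6 @(0,2) - residue 9 @(-1, 2)

Answer: 1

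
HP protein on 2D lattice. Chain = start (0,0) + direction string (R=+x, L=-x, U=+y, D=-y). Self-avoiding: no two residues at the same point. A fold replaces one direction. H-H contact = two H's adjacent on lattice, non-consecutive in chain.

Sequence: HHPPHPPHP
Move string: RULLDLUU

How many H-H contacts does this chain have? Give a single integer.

Positions: [(0, 0), (1, 0), (1, 1), (0, 1), (-1, 1), (-1, 0), (-2, 0), (-2, 1), (-2, 2)]
H-H contact: residue 4 @(-1,1) - residue 7 @(-2, 1)

Answer: 1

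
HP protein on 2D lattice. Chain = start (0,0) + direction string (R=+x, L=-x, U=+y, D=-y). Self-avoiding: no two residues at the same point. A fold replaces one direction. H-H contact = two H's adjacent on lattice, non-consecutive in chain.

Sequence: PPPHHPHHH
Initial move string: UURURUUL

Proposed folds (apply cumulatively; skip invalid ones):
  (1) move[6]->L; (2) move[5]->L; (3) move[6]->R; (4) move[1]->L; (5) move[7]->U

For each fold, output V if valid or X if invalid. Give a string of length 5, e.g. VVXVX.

Initial: UURURUUL -> [(0, 0), (0, 1), (0, 2), (1, 2), (1, 3), (2, 3), (2, 4), (2, 5), (1, 5)]
Fold 1: move[6]->L => UURURULL VALID
Fold 2: move[5]->L => UURURLLL INVALID (collision), skipped
Fold 3: move[6]->R => UURURURL INVALID (collision), skipped
Fold 4: move[1]->L => ULRURULL INVALID (collision), skipped
Fold 5: move[7]->U => UURURULU VALID

Answer: VXXXV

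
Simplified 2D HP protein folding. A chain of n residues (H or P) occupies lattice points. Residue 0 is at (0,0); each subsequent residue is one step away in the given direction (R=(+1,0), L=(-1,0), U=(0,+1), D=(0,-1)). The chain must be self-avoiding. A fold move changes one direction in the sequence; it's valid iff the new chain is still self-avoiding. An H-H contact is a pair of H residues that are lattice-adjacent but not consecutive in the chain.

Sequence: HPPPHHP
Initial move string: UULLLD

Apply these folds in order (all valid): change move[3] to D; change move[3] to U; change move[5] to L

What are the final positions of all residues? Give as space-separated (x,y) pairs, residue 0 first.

Answer: (0,0) (0,1) (0,2) (-1,2) (-1,3) (-2,3) (-3,3)

Derivation:
Initial moves: UULLLD
Fold: move[3]->D => UULDLD (positions: [(0, 0), (0, 1), (0, 2), (-1, 2), (-1, 1), (-2, 1), (-2, 0)])
Fold: move[3]->U => UULULD (positions: [(0, 0), (0, 1), (0, 2), (-1, 2), (-1, 3), (-2, 3), (-2, 2)])
Fold: move[5]->L => UULULL (positions: [(0, 0), (0, 1), (0, 2), (-1, 2), (-1, 3), (-2, 3), (-3, 3)])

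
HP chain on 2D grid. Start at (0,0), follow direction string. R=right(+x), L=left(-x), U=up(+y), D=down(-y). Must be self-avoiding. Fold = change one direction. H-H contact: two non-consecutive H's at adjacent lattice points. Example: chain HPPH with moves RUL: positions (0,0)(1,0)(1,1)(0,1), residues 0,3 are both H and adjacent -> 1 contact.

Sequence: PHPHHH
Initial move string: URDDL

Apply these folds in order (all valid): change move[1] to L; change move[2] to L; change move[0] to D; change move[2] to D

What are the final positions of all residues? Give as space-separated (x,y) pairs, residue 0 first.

Answer: (0,0) (0,-1) (-1,-1) (-1,-2) (-1,-3) (-2,-3)

Derivation:
Initial moves: URDDL
Fold: move[1]->L => ULDDL (positions: [(0, 0), (0, 1), (-1, 1), (-1, 0), (-1, -1), (-2, -1)])
Fold: move[2]->L => ULLDL (positions: [(0, 0), (0, 1), (-1, 1), (-2, 1), (-2, 0), (-3, 0)])
Fold: move[0]->D => DLLDL (positions: [(0, 0), (0, -1), (-1, -1), (-2, -1), (-2, -2), (-3, -2)])
Fold: move[2]->D => DLDDL (positions: [(0, 0), (0, -1), (-1, -1), (-1, -2), (-1, -3), (-2, -3)])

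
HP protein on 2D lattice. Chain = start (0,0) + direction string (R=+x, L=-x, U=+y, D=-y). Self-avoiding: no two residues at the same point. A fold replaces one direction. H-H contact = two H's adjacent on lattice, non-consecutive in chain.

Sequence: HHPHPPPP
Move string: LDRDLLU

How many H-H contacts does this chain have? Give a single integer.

Answer: 1

Derivation:
Positions: [(0, 0), (-1, 0), (-1, -1), (0, -1), (0, -2), (-1, -2), (-2, -2), (-2, -1)]
H-H contact: residue 0 @(0,0) - residue 3 @(0, -1)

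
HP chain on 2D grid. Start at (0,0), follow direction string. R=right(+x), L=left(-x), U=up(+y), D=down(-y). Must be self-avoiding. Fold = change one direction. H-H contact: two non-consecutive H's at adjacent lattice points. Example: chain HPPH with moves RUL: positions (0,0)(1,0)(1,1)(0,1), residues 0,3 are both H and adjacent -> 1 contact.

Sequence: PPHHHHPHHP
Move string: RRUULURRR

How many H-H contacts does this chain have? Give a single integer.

Positions: [(0, 0), (1, 0), (2, 0), (2, 1), (2, 2), (1, 2), (1, 3), (2, 3), (3, 3), (4, 3)]
H-H contact: residue 4 @(2,2) - residue 7 @(2, 3)

Answer: 1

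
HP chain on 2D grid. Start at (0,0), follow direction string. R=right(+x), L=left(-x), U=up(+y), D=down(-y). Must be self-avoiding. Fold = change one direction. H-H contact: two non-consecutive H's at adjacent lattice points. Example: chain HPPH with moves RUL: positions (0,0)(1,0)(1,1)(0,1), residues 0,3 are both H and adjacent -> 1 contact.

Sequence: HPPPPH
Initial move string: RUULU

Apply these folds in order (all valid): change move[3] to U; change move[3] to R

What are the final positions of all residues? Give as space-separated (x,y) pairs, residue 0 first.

Initial moves: RUULU
Fold: move[3]->U => RUUUU (positions: [(0, 0), (1, 0), (1, 1), (1, 2), (1, 3), (1, 4)])
Fold: move[3]->R => RUURU (positions: [(0, 0), (1, 0), (1, 1), (1, 2), (2, 2), (2, 3)])

Answer: (0,0) (1,0) (1,1) (1,2) (2,2) (2,3)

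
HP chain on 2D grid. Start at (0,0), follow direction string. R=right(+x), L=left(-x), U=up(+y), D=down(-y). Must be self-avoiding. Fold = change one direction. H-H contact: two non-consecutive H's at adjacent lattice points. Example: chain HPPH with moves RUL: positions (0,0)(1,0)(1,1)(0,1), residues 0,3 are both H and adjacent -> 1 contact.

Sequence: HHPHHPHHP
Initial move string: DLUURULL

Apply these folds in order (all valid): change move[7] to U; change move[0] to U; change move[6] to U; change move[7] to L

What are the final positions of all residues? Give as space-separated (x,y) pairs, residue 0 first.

Answer: (0,0) (0,1) (-1,1) (-1,2) (-1,3) (0,3) (0,4) (0,5) (-1,5)

Derivation:
Initial moves: DLUURULL
Fold: move[7]->U => DLUURULU (positions: [(0, 0), (0, -1), (-1, -1), (-1, 0), (-1, 1), (0, 1), (0, 2), (-1, 2), (-1, 3)])
Fold: move[0]->U => ULUURULU (positions: [(0, 0), (0, 1), (-1, 1), (-1, 2), (-1, 3), (0, 3), (0, 4), (-1, 4), (-1, 5)])
Fold: move[6]->U => ULUURUUU (positions: [(0, 0), (0, 1), (-1, 1), (-1, 2), (-1, 3), (0, 3), (0, 4), (0, 5), (0, 6)])
Fold: move[7]->L => ULUURUUL (positions: [(0, 0), (0, 1), (-1, 1), (-1, 2), (-1, 3), (0, 3), (0, 4), (0, 5), (-1, 5)])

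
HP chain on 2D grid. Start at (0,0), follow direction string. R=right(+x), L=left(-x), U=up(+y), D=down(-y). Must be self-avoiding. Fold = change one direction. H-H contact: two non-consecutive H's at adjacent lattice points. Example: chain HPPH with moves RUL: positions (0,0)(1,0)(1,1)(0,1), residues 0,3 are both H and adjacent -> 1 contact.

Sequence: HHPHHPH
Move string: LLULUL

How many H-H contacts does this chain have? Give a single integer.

Answer: 0

Derivation:
Positions: [(0, 0), (-1, 0), (-2, 0), (-2, 1), (-3, 1), (-3, 2), (-4, 2)]
No H-H contacts found.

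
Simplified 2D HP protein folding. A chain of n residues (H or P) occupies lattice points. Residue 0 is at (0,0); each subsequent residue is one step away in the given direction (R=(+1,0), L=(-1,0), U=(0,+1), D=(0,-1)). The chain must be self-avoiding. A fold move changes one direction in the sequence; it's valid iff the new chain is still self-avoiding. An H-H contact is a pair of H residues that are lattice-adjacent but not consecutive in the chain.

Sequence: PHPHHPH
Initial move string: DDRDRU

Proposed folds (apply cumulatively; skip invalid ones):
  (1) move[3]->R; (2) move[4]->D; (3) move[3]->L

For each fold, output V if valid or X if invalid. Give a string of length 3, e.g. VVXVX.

Answer: VXX

Derivation:
Initial: DDRDRU -> [(0, 0), (0, -1), (0, -2), (1, -2), (1, -3), (2, -3), (2, -2)]
Fold 1: move[3]->R => DDRRRU VALID
Fold 2: move[4]->D => DDRRDU INVALID (collision), skipped
Fold 3: move[3]->L => DDRLRU INVALID (collision), skipped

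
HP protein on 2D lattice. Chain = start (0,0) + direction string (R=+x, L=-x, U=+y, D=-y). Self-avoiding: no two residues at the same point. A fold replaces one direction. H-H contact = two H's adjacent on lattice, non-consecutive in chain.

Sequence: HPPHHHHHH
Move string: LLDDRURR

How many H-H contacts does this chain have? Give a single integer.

Answer: 2

Derivation:
Positions: [(0, 0), (-1, 0), (-2, 0), (-2, -1), (-2, -2), (-1, -2), (-1, -1), (0, -1), (1, -1)]
H-H contact: residue 0 @(0,0) - residue 7 @(0, -1)
H-H contact: residue 3 @(-2,-1) - residue 6 @(-1, -1)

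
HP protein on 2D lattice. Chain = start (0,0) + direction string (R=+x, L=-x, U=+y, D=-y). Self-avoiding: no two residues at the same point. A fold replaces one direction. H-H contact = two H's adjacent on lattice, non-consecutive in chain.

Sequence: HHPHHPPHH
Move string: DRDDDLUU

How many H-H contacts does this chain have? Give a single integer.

Answer: 3

Derivation:
Positions: [(0, 0), (0, -1), (1, -1), (1, -2), (1, -3), (1, -4), (0, -4), (0, -3), (0, -2)]
H-H contact: residue 1 @(0,-1) - residue 8 @(0, -2)
H-H contact: residue 3 @(1,-2) - residue 8 @(0, -2)
H-H contact: residue 4 @(1,-3) - residue 7 @(0, -3)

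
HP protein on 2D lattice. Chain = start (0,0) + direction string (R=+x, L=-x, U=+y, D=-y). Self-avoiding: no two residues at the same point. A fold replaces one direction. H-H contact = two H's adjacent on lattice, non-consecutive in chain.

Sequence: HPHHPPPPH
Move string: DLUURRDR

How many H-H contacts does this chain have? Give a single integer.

Answer: 1

Derivation:
Positions: [(0, 0), (0, -1), (-1, -1), (-1, 0), (-1, 1), (0, 1), (1, 1), (1, 0), (2, 0)]
H-H contact: residue 0 @(0,0) - residue 3 @(-1, 0)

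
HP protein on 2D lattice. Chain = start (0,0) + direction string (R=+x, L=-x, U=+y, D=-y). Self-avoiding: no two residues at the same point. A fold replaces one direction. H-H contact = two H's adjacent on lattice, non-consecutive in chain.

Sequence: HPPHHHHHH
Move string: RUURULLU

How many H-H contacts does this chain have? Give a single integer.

Positions: [(0, 0), (1, 0), (1, 1), (1, 2), (2, 2), (2, 3), (1, 3), (0, 3), (0, 4)]
H-H contact: residue 3 @(1,2) - residue 6 @(1, 3)

Answer: 1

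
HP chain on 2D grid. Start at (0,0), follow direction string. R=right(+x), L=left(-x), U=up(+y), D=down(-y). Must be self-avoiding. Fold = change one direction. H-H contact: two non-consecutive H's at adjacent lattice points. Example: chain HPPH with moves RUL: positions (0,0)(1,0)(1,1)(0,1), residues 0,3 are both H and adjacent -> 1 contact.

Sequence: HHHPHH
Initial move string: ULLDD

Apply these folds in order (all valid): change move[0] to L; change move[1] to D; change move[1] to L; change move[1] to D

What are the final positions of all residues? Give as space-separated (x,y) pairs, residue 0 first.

Initial moves: ULLDD
Fold: move[0]->L => LLLDD (positions: [(0, 0), (-1, 0), (-2, 0), (-3, 0), (-3, -1), (-3, -2)])
Fold: move[1]->D => LDLDD (positions: [(0, 0), (-1, 0), (-1, -1), (-2, -1), (-2, -2), (-2, -3)])
Fold: move[1]->L => LLLDD (positions: [(0, 0), (-1, 0), (-2, 0), (-3, 0), (-3, -1), (-3, -2)])
Fold: move[1]->D => LDLDD (positions: [(0, 0), (-1, 0), (-1, -1), (-2, -1), (-2, -2), (-2, -3)])

Answer: (0,0) (-1,0) (-1,-1) (-2,-1) (-2,-2) (-2,-3)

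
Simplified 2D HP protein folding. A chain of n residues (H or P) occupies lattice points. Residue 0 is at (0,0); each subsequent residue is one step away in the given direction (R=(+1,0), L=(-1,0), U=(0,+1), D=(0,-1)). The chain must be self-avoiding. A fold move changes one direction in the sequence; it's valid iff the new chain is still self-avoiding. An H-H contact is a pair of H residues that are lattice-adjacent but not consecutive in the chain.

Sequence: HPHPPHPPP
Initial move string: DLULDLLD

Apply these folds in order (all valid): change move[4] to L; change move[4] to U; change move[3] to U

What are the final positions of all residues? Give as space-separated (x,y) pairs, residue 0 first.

Initial moves: DLULDLLD
Fold: move[4]->L => DLULLLLD (positions: [(0, 0), (0, -1), (-1, -1), (-1, 0), (-2, 0), (-3, 0), (-4, 0), (-5, 0), (-5, -1)])
Fold: move[4]->U => DLULULLD (positions: [(0, 0), (0, -1), (-1, -1), (-1, 0), (-2, 0), (-2, 1), (-3, 1), (-4, 1), (-4, 0)])
Fold: move[3]->U => DLUUULLD (positions: [(0, 0), (0, -1), (-1, -1), (-1, 0), (-1, 1), (-1, 2), (-2, 2), (-3, 2), (-3, 1)])

Answer: (0,0) (0,-1) (-1,-1) (-1,0) (-1,1) (-1,2) (-2,2) (-3,2) (-3,1)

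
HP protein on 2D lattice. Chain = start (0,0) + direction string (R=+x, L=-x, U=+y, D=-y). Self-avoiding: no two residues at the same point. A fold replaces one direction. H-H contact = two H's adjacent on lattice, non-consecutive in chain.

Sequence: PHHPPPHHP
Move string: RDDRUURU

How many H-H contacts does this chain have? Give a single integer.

Answer: 1

Derivation:
Positions: [(0, 0), (1, 0), (1, -1), (1, -2), (2, -2), (2, -1), (2, 0), (3, 0), (3, 1)]
H-H contact: residue 1 @(1,0) - residue 6 @(2, 0)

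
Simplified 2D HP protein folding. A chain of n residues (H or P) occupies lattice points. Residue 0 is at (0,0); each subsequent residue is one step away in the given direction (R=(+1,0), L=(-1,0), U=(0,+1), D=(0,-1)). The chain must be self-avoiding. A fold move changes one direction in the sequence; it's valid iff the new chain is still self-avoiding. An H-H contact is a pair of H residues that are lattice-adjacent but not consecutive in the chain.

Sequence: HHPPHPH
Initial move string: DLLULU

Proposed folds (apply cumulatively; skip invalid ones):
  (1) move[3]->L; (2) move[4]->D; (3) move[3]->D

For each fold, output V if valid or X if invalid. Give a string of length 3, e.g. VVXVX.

Initial: DLLULU -> [(0, 0), (0, -1), (-1, -1), (-2, -1), (-2, 0), (-3, 0), (-3, 1)]
Fold 1: move[3]->L => DLLLLU VALID
Fold 2: move[4]->D => DLLLDU INVALID (collision), skipped
Fold 3: move[3]->D => DLLDLU VALID

Answer: VXV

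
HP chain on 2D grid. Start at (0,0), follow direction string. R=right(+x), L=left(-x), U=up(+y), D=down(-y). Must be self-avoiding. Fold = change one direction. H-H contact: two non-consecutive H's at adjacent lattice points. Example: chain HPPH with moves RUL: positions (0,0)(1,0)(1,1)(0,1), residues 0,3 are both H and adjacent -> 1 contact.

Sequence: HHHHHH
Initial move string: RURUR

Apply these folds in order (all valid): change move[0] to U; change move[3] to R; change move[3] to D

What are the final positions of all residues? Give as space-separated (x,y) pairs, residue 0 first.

Initial moves: RURUR
Fold: move[0]->U => UURUR (positions: [(0, 0), (0, 1), (0, 2), (1, 2), (1, 3), (2, 3)])
Fold: move[3]->R => UURRR (positions: [(0, 0), (0, 1), (0, 2), (1, 2), (2, 2), (3, 2)])
Fold: move[3]->D => UURDR (positions: [(0, 0), (0, 1), (0, 2), (1, 2), (1, 1), (2, 1)])

Answer: (0,0) (0,1) (0,2) (1,2) (1,1) (2,1)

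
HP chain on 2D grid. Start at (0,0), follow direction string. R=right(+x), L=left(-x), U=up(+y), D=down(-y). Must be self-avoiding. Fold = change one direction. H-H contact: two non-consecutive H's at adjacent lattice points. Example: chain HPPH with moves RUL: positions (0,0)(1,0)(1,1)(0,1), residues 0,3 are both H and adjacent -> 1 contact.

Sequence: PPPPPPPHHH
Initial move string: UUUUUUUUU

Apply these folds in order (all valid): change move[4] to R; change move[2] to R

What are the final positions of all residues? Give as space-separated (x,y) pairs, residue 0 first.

Initial moves: UUUUUUUUU
Fold: move[4]->R => UUUURUUUU (positions: [(0, 0), (0, 1), (0, 2), (0, 3), (0, 4), (1, 4), (1, 5), (1, 6), (1, 7), (1, 8)])
Fold: move[2]->R => UURURUUUU (positions: [(0, 0), (0, 1), (0, 2), (1, 2), (1, 3), (2, 3), (2, 4), (2, 5), (2, 6), (2, 7)])

Answer: (0,0) (0,1) (0,2) (1,2) (1,3) (2,3) (2,4) (2,5) (2,6) (2,7)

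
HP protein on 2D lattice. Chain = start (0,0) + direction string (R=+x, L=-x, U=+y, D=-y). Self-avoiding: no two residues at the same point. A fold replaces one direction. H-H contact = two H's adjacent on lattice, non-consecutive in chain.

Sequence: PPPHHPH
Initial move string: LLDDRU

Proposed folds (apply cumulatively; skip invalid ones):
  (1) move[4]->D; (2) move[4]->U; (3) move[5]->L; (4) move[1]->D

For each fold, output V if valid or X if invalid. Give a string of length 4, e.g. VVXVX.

Initial: LLDDRU -> [(0, 0), (-1, 0), (-2, 0), (-2, -1), (-2, -2), (-1, -2), (-1, -1)]
Fold 1: move[4]->D => LLDDDU INVALID (collision), skipped
Fold 2: move[4]->U => LLDDUU INVALID (collision), skipped
Fold 3: move[5]->L => LLDDRL INVALID (collision), skipped
Fold 4: move[1]->D => LDDDRU VALID

Answer: XXXV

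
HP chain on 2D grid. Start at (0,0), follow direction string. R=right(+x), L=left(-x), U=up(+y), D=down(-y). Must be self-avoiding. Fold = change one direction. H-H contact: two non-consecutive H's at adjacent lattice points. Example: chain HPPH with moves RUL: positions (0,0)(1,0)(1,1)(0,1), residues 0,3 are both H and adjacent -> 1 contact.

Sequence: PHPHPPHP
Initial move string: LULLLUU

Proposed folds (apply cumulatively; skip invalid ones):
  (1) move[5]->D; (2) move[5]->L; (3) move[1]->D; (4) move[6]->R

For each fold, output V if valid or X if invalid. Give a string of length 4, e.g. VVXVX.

Answer: XVVX

Derivation:
Initial: LULLLUU -> [(0, 0), (-1, 0), (-1, 1), (-2, 1), (-3, 1), (-4, 1), (-4, 2), (-4, 3)]
Fold 1: move[5]->D => LULLLDU INVALID (collision), skipped
Fold 2: move[5]->L => LULLLLU VALID
Fold 3: move[1]->D => LDLLLLU VALID
Fold 4: move[6]->R => LDLLLLR INVALID (collision), skipped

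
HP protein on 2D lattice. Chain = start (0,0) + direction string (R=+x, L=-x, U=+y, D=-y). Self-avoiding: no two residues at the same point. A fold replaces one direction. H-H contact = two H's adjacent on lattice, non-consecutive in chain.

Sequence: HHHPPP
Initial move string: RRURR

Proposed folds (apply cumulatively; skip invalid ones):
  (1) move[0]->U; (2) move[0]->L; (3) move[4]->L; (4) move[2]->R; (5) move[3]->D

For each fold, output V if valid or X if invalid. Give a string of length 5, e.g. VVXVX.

Initial: RRURR -> [(0, 0), (1, 0), (2, 0), (2, 1), (3, 1), (4, 1)]
Fold 1: move[0]->U => URURR VALID
Fold 2: move[0]->L => LRURR INVALID (collision), skipped
Fold 3: move[4]->L => URURL INVALID (collision), skipped
Fold 4: move[2]->R => URRRR VALID
Fold 5: move[3]->D => URRDR VALID

Answer: VXXVV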